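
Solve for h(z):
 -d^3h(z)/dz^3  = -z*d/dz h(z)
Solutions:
 h(z) = C1 + Integral(C2*airyai(z) + C3*airybi(z), z)


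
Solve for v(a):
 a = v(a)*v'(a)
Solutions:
 v(a) = -sqrt(C1 + a^2)
 v(a) = sqrt(C1 + a^2)


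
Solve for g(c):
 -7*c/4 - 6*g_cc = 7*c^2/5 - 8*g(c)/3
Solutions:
 g(c) = C1*exp(-2*c/3) + C2*exp(2*c/3) + 21*c^2/40 + 21*c/32 + 189/80


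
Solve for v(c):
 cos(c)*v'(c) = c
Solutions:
 v(c) = C1 + Integral(c/cos(c), c)


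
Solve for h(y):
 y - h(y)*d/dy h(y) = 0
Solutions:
 h(y) = -sqrt(C1 + y^2)
 h(y) = sqrt(C1 + y^2)


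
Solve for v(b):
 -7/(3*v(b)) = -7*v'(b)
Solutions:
 v(b) = -sqrt(C1 + 6*b)/3
 v(b) = sqrt(C1 + 6*b)/3


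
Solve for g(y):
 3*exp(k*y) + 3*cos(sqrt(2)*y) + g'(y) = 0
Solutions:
 g(y) = C1 - 3*sqrt(2)*sin(sqrt(2)*y)/2 - 3*exp(k*y)/k


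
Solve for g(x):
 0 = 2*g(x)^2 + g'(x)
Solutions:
 g(x) = 1/(C1 + 2*x)


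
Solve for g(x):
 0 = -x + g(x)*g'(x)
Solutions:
 g(x) = -sqrt(C1 + x^2)
 g(x) = sqrt(C1 + x^2)


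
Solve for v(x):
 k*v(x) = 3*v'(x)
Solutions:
 v(x) = C1*exp(k*x/3)


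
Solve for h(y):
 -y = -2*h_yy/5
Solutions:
 h(y) = C1 + C2*y + 5*y^3/12


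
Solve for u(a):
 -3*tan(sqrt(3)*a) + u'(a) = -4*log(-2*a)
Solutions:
 u(a) = C1 - 4*a*log(-a) - 4*a*log(2) + 4*a - sqrt(3)*log(cos(sqrt(3)*a))


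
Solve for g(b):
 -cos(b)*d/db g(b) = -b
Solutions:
 g(b) = C1 + Integral(b/cos(b), b)


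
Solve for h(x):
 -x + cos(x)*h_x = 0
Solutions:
 h(x) = C1 + Integral(x/cos(x), x)


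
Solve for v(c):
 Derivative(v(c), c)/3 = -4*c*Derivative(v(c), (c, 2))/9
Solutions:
 v(c) = C1 + C2*c^(1/4)


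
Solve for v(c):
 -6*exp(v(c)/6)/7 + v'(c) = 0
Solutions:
 v(c) = 6*log(-1/(C1 + 6*c)) + 6*log(42)


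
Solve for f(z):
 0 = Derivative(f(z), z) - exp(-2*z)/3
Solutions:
 f(z) = C1 - exp(-2*z)/6


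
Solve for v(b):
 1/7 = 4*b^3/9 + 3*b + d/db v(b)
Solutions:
 v(b) = C1 - b^4/9 - 3*b^2/2 + b/7


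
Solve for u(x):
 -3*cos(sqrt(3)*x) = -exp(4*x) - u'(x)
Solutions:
 u(x) = C1 - exp(4*x)/4 + sqrt(3)*sin(sqrt(3)*x)


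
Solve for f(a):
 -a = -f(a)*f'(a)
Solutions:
 f(a) = -sqrt(C1 + a^2)
 f(a) = sqrt(C1 + a^2)


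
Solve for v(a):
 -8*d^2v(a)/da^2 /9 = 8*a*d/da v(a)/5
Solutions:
 v(a) = C1 + C2*erf(3*sqrt(10)*a/10)


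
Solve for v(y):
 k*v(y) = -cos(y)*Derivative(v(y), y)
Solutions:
 v(y) = C1*exp(k*(log(sin(y) - 1) - log(sin(y) + 1))/2)


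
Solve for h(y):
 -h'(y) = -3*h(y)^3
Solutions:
 h(y) = -sqrt(2)*sqrt(-1/(C1 + 3*y))/2
 h(y) = sqrt(2)*sqrt(-1/(C1 + 3*y))/2


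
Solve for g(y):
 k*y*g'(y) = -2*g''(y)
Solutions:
 g(y) = Piecewise((-sqrt(pi)*C1*erf(sqrt(k)*y/2)/sqrt(k) - C2, (k > 0) | (k < 0)), (-C1*y - C2, True))


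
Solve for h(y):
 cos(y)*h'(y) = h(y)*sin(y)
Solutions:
 h(y) = C1/cos(y)


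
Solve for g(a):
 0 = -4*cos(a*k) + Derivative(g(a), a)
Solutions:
 g(a) = C1 + 4*sin(a*k)/k


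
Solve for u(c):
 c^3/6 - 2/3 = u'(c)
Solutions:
 u(c) = C1 + c^4/24 - 2*c/3


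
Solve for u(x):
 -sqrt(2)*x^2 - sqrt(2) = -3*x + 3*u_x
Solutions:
 u(x) = C1 - sqrt(2)*x^3/9 + x^2/2 - sqrt(2)*x/3


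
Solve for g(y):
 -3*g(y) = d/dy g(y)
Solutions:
 g(y) = C1*exp(-3*y)


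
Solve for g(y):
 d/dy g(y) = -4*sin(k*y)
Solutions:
 g(y) = C1 + 4*cos(k*y)/k


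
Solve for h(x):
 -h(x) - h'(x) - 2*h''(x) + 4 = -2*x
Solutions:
 h(x) = 2*x + (C1*sin(sqrt(7)*x/4) + C2*cos(sqrt(7)*x/4))*exp(-x/4) + 2


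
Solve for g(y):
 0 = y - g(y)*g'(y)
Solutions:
 g(y) = -sqrt(C1 + y^2)
 g(y) = sqrt(C1 + y^2)


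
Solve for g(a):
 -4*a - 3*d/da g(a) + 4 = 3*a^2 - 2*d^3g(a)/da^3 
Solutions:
 g(a) = C1 + C2*exp(-sqrt(6)*a/2) + C3*exp(sqrt(6)*a/2) - a^3/3 - 2*a^2/3


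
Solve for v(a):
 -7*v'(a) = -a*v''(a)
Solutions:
 v(a) = C1 + C2*a^8


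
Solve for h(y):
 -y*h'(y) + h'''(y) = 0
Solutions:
 h(y) = C1 + Integral(C2*airyai(y) + C3*airybi(y), y)


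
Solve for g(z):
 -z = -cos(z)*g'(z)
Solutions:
 g(z) = C1 + Integral(z/cos(z), z)


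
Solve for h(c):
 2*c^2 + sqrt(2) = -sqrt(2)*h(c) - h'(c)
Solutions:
 h(c) = C1*exp(-sqrt(2)*c) - sqrt(2)*c^2 + 2*c - sqrt(2) - 1


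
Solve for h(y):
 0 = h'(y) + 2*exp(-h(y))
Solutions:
 h(y) = log(C1 - 2*y)


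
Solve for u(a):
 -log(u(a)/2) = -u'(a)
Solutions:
 Integral(1/(-log(_y) + log(2)), (_y, u(a))) = C1 - a


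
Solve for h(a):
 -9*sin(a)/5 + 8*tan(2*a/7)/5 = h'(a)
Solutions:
 h(a) = C1 - 28*log(cos(2*a/7))/5 + 9*cos(a)/5


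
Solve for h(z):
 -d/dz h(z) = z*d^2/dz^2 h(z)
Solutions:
 h(z) = C1 + C2*log(z)


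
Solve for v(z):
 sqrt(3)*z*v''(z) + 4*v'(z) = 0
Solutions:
 v(z) = C1 + C2*z^(1 - 4*sqrt(3)/3)


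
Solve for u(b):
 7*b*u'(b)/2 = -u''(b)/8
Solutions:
 u(b) = C1 + C2*erf(sqrt(14)*b)


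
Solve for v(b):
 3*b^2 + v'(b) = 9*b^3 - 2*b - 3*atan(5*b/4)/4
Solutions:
 v(b) = C1 + 9*b^4/4 - b^3 - b^2 - 3*b*atan(5*b/4)/4 + 3*log(25*b^2 + 16)/10


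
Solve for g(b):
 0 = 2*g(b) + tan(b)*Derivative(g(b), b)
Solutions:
 g(b) = C1/sin(b)^2


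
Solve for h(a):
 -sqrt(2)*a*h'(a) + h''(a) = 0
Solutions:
 h(a) = C1 + C2*erfi(2^(3/4)*a/2)


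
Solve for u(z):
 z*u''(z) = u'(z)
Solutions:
 u(z) = C1 + C2*z^2


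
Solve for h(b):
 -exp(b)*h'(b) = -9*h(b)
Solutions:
 h(b) = C1*exp(-9*exp(-b))


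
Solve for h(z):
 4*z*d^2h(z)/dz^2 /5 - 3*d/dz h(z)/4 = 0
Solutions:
 h(z) = C1 + C2*z^(31/16)


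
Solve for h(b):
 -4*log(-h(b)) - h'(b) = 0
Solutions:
 -li(-h(b)) = C1 - 4*b


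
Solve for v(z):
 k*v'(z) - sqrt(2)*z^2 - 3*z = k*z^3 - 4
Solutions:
 v(z) = C1 + z^4/4 + sqrt(2)*z^3/(3*k) + 3*z^2/(2*k) - 4*z/k


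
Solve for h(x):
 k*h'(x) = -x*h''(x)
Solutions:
 h(x) = C1 + x^(1 - re(k))*(C2*sin(log(x)*Abs(im(k))) + C3*cos(log(x)*im(k)))


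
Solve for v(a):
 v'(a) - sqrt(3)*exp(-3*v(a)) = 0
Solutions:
 v(a) = log(C1 + 3*sqrt(3)*a)/3
 v(a) = log((-3^(1/3) - 3^(5/6)*I)*(C1 + sqrt(3)*a)^(1/3)/2)
 v(a) = log((-3^(1/3) + 3^(5/6)*I)*(C1 + sqrt(3)*a)^(1/3)/2)


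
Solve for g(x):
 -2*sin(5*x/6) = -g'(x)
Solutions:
 g(x) = C1 - 12*cos(5*x/6)/5


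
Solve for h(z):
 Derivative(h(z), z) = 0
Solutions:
 h(z) = C1


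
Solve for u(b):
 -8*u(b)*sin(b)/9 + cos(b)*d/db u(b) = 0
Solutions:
 u(b) = C1/cos(b)^(8/9)


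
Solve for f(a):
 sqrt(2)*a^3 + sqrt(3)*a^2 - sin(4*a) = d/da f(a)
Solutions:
 f(a) = C1 + sqrt(2)*a^4/4 + sqrt(3)*a^3/3 + cos(4*a)/4


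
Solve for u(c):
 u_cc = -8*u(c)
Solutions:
 u(c) = C1*sin(2*sqrt(2)*c) + C2*cos(2*sqrt(2)*c)


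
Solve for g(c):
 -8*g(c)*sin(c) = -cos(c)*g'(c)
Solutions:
 g(c) = C1/cos(c)^8


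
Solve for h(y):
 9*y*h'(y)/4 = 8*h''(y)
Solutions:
 h(y) = C1 + C2*erfi(3*y/8)


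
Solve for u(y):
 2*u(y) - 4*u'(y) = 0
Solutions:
 u(y) = C1*exp(y/2)


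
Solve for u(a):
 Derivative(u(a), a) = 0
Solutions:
 u(a) = C1


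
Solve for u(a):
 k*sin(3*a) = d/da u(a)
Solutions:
 u(a) = C1 - k*cos(3*a)/3


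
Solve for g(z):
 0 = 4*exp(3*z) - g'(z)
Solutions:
 g(z) = C1 + 4*exp(3*z)/3


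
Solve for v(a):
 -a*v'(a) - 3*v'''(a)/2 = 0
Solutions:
 v(a) = C1 + Integral(C2*airyai(-2^(1/3)*3^(2/3)*a/3) + C3*airybi(-2^(1/3)*3^(2/3)*a/3), a)


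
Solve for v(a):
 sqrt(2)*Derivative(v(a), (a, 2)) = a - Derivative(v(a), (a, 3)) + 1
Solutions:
 v(a) = C1 + C2*a + C3*exp(-sqrt(2)*a) + sqrt(2)*a^3/12 + a^2*(-1 + sqrt(2))/4


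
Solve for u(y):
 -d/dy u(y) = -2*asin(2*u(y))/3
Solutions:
 Integral(1/asin(2*_y), (_y, u(y))) = C1 + 2*y/3


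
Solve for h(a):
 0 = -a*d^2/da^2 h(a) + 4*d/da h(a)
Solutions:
 h(a) = C1 + C2*a^5


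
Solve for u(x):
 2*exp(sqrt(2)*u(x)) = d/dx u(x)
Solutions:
 u(x) = sqrt(2)*(2*log(-1/(C1 + 2*x)) - log(2))/4


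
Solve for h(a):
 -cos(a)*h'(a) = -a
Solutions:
 h(a) = C1 + Integral(a/cos(a), a)


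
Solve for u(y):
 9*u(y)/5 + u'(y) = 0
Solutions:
 u(y) = C1*exp(-9*y/5)


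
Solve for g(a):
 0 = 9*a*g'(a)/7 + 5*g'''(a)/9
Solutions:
 g(a) = C1 + Integral(C2*airyai(-3*3^(1/3)*35^(2/3)*a/35) + C3*airybi(-3*3^(1/3)*35^(2/3)*a/35), a)


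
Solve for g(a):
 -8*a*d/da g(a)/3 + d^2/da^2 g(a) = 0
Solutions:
 g(a) = C1 + C2*erfi(2*sqrt(3)*a/3)


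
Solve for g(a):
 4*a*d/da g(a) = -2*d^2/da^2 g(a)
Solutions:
 g(a) = C1 + C2*erf(a)


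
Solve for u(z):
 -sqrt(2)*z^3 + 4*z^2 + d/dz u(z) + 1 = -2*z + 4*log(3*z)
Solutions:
 u(z) = C1 + sqrt(2)*z^4/4 - 4*z^3/3 - z^2 + 4*z*log(z) - 5*z + z*log(81)


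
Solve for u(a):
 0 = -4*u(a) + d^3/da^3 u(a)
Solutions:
 u(a) = C3*exp(2^(2/3)*a) + (C1*sin(2^(2/3)*sqrt(3)*a/2) + C2*cos(2^(2/3)*sqrt(3)*a/2))*exp(-2^(2/3)*a/2)


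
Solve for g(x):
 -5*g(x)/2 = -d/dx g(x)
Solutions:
 g(x) = C1*exp(5*x/2)


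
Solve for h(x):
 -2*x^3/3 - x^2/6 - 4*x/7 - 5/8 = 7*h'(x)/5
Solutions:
 h(x) = C1 - 5*x^4/42 - 5*x^3/126 - 10*x^2/49 - 25*x/56


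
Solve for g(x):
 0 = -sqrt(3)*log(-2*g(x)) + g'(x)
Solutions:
 -sqrt(3)*Integral(1/(log(-_y) + log(2)), (_y, g(x)))/3 = C1 - x


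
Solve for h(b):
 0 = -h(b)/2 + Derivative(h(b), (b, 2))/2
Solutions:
 h(b) = C1*exp(-b) + C2*exp(b)


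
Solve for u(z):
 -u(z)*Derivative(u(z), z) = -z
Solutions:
 u(z) = -sqrt(C1 + z^2)
 u(z) = sqrt(C1 + z^2)


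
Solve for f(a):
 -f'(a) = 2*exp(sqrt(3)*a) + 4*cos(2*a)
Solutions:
 f(a) = C1 - 2*sqrt(3)*exp(sqrt(3)*a)/3 - 2*sin(2*a)


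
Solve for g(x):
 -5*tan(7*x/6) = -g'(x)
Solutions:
 g(x) = C1 - 30*log(cos(7*x/6))/7


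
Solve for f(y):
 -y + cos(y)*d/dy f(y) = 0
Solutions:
 f(y) = C1 + Integral(y/cos(y), y)


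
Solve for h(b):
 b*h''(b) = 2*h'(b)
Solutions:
 h(b) = C1 + C2*b^3


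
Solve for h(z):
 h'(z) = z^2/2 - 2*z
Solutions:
 h(z) = C1 + z^3/6 - z^2


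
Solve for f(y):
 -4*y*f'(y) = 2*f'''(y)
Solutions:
 f(y) = C1 + Integral(C2*airyai(-2^(1/3)*y) + C3*airybi(-2^(1/3)*y), y)


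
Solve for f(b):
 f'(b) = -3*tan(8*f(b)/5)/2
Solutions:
 f(b) = -5*asin(C1*exp(-12*b/5))/8 + 5*pi/8
 f(b) = 5*asin(C1*exp(-12*b/5))/8


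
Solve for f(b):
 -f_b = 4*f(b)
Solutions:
 f(b) = C1*exp(-4*b)


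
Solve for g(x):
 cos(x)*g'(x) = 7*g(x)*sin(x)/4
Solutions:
 g(x) = C1/cos(x)^(7/4)


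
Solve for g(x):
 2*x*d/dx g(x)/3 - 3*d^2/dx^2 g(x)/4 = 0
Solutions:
 g(x) = C1 + C2*erfi(2*x/3)


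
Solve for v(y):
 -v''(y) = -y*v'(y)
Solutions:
 v(y) = C1 + C2*erfi(sqrt(2)*y/2)


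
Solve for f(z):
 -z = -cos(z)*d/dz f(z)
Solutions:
 f(z) = C1 + Integral(z/cos(z), z)


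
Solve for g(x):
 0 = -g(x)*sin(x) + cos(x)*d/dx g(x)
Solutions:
 g(x) = C1/cos(x)


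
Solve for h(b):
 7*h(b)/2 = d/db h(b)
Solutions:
 h(b) = C1*exp(7*b/2)


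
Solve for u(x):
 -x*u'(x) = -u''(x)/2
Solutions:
 u(x) = C1 + C2*erfi(x)


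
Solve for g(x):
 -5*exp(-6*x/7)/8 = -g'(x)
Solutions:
 g(x) = C1 - 35*exp(-6*x/7)/48


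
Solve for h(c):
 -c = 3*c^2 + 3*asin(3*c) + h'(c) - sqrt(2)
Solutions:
 h(c) = C1 - c^3 - c^2/2 - 3*c*asin(3*c) + sqrt(2)*c - sqrt(1 - 9*c^2)


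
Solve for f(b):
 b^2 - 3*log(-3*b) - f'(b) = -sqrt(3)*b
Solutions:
 f(b) = C1 + b^3/3 + sqrt(3)*b^2/2 - 3*b*log(-b) + 3*b*(1 - log(3))


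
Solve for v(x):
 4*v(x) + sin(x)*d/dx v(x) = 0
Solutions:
 v(x) = C1*(cos(x)^2 + 2*cos(x) + 1)/(cos(x)^2 - 2*cos(x) + 1)


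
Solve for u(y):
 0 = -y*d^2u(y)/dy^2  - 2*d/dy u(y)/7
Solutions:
 u(y) = C1 + C2*y^(5/7)


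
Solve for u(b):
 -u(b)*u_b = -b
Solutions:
 u(b) = -sqrt(C1 + b^2)
 u(b) = sqrt(C1 + b^2)


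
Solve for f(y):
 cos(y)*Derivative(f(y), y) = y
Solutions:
 f(y) = C1 + Integral(y/cos(y), y)


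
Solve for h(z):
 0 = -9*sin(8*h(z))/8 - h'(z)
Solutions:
 h(z) = -acos((-C1 - exp(18*z))/(C1 - exp(18*z)))/8 + pi/4
 h(z) = acos((-C1 - exp(18*z))/(C1 - exp(18*z)))/8


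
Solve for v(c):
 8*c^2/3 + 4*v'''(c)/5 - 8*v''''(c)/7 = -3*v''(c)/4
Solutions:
 v(c) = C1 + C2*c + C3*exp(c*(14 - sqrt(1246))/40) + C4*exp(c*(14 + sqrt(1246))/40) - 8*c^4/27 + 512*c^3/405 - 134144*c^2/14175


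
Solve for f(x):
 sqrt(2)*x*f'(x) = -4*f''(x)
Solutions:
 f(x) = C1 + C2*erf(2^(3/4)*x/4)


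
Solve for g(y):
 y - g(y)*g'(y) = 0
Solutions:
 g(y) = -sqrt(C1 + y^2)
 g(y) = sqrt(C1 + y^2)


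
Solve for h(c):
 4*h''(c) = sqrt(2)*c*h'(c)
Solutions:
 h(c) = C1 + C2*erfi(2^(3/4)*c/4)


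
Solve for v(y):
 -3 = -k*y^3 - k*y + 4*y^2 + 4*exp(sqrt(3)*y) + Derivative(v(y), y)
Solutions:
 v(y) = C1 + k*y^4/4 + k*y^2/2 - 4*y^3/3 - 3*y - 4*sqrt(3)*exp(sqrt(3)*y)/3


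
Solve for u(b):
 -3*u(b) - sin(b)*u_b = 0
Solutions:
 u(b) = C1*(cos(b) + 1)^(3/2)/(cos(b) - 1)^(3/2)


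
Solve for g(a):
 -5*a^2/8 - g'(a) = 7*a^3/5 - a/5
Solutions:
 g(a) = C1 - 7*a^4/20 - 5*a^3/24 + a^2/10


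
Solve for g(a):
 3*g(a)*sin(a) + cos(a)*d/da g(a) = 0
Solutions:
 g(a) = C1*cos(a)^3


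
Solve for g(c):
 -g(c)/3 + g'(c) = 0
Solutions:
 g(c) = C1*exp(c/3)


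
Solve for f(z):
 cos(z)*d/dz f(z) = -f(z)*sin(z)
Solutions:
 f(z) = C1*cos(z)


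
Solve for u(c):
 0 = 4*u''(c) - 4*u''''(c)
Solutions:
 u(c) = C1 + C2*c + C3*exp(-c) + C4*exp(c)


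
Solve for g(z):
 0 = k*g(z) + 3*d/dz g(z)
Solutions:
 g(z) = C1*exp(-k*z/3)


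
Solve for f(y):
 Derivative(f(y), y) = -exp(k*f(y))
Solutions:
 f(y) = Piecewise((log(1/(C1*k + k*y))/k, Ne(k, 0)), (nan, True))
 f(y) = Piecewise((C1 - y, Eq(k, 0)), (nan, True))


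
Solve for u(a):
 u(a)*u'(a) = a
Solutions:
 u(a) = -sqrt(C1 + a^2)
 u(a) = sqrt(C1 + a^2)


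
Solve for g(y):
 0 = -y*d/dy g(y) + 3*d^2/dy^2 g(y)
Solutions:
 g(y) = C1 + C2*erfi(sqrt(6)*y/6)


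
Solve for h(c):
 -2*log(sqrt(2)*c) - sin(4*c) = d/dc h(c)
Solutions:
 h(c) = C1 - 2*c*log(c) - c*log(2) + 2*c + cos(4*c)/4


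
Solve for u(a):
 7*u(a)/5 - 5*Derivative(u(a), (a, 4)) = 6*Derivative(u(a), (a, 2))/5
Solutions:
 u(a) = C1*exp(-a*sqrt(-3 + 2*sqrt(46))/5) + C2*exp(a*sqrt(-3 + 2*sqrt(46))/5) + C3*sin(a*sqrt(3 + 2*sqrt(46))/5) + C4*cos(a*sqrt(3 + 2*sqrt(46))/5)


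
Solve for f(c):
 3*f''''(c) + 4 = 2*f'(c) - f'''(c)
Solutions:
 f(c) = C1 + C2*exp(-c*((9*sqrt(723) + 242)^(-1/3) + 2 + (9*sqrt(723) + 242)^(1/3))/18)*sin(sqrt(3)*c*(-(9*sqrt(723) + 242)^(1/3) + (9*sqrt(723) + 242)^(-1/3))/18) + C3*exp(-c*((9*sqrt(723) + 242)^(-1/3) + 2 + (9*sqrt(723) + 242)^(1/3))/18)*cos(sqrt(3)*c*(-(9*sqrt(723) + 242)^(1/3) + (9*sqrt(723) + 242)^(-1/3))/18) + C4*exp(c*(-1 + (9*sqrt(723) + 242)^(-1/3) + (9*sqrt(723) + 242)^(1/3))/9) + 2*c


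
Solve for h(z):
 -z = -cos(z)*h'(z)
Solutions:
 h(z) = C1 + Integral(z/cos(z), z)


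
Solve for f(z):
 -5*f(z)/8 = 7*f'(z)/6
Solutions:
 f(z) = C1*exp(-15*z/28)


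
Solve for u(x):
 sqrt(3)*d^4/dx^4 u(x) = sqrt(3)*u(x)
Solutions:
 u(x) = C1*exp(-x) + C2*exp(x) + C3*sin(x) + C4*cos(x)


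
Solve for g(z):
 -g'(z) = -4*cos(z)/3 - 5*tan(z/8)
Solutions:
 g(z) = C1 - 40*log(cos(z/8)) + 4*sin(z)/3


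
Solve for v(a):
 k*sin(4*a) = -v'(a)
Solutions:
 v(a) = C1 + k*cos(4*a)/4


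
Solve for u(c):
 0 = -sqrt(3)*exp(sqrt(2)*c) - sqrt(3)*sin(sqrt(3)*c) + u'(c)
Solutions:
 u(c) = C1 + sqrt(6)*exp(sqrt(2)*c)/2 - cos(sqrt(3)*c)


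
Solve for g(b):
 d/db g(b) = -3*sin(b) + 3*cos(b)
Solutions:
 g(b) = C1 + 3*sqrt(2)*sin(b + pi/4)


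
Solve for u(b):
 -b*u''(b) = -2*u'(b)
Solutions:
 u(b) = C1 + C2*b^3


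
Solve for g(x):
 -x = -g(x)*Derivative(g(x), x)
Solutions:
 g(x) = -sqrt(C1 + x^2)
 g(x) = sqrt(C1 + x^2)


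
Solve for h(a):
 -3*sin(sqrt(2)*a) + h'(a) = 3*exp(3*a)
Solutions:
 h(a) = C1 + exp(3*a) - 3*sqrt(2)*cos(sqrt(2)*a)/2


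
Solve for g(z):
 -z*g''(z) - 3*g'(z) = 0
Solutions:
 g(z) = C1 + C2/z^2


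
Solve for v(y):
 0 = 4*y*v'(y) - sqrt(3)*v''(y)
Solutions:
 v(y) = C1 + C2*erfi(sqrt(2)*3^(3/4)*y/3)


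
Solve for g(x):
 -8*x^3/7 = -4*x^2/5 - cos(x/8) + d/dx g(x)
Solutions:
 g(x) = C1 - 2*x^4/7 + 4*x^3/15 + 8*sin(x/8)


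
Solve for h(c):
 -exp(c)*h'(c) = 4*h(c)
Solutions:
 h(c) = C1*exp(4*exp(-c))


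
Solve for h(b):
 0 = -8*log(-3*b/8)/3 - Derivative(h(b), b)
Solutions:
 h(b) = C1 - 8*b*log(-b)/3 + b*(-8*log(3)/3 + 8/3 + 8*log(2))


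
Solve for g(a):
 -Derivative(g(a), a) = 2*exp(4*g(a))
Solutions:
 g(a) = log(-I*(1/(C1 + 8*a))^(1/4))
 g(a) = log(I*(1/(C1 + 8*a))^(1/4))
 g(a) = log(-(1/(C1 + 8*a))^(1/4))
 g(a) = log(1/(C1 + 8*a))/4


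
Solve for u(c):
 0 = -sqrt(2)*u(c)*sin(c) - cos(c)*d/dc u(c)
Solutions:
 u(c) = C1*cos(c)^(sqrt(2))


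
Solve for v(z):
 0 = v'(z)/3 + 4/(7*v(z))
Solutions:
 v(z) = -sqrt(C1 - 168*z)/7
 v(z) = sqrt(C1 - 168*z)/7


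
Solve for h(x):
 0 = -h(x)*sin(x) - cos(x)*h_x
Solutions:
 h(x) = C1*cos(x)


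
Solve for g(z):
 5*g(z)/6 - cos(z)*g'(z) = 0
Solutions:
 g(z) = C1*(sin(z) + 1)^(5/12)/(sin(z) - 1)^(5/12)


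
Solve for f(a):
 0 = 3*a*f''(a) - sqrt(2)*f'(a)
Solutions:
 f(a) = C1 + C2*a^(sqrt(2)/3 + 1)


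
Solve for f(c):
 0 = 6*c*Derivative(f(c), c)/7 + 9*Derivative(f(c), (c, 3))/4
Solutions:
 f(c) = C1 + Integral(C2*airyai(-2*21^(2/3)*c/21) + C3*airybi(-2*21^(2/3)*c/21), c)


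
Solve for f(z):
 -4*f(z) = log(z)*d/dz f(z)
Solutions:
 f(z) = C1*exp(-4*li(z))


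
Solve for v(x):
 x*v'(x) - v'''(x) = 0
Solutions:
 v(x) = C1 + Integral(C2*airyai(x) + C3*airybi(x), x)


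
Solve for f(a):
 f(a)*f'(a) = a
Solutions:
 f(a) = -sqrt(C1 + a^2)
 f(a) = sqrt(C1 + a^2)


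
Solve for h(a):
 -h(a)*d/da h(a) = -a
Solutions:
 h(a) = -sqrt(C1 + a^2)
 h(a) = sqrt(C1 + a^2)


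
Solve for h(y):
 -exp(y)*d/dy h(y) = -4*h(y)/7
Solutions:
 h(y) = C1*exp(-4*exp(-y)/7)


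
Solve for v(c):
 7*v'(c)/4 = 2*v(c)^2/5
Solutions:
 v(c) = -35/(C1 + 8*c)


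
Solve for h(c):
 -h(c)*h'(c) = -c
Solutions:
 h(c) = -sqrt(C1 + c^2)
 h(c) = sqrt(C1 + c^2)


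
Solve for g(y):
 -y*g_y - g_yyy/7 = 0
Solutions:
 g(y) = C1 + Integral(C2*airyai(-7^(1/3)*y) + C3*airybi(-7^(1/3)*y), y)


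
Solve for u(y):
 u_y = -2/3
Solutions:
 u(y) = C1 - 2*y/3


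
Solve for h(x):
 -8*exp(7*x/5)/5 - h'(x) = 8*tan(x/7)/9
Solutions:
 h(x) = C1 - 8*exp(7*x/5)/7 + 56*log(cos(x/7))/9


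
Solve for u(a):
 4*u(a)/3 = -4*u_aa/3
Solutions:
 u(a) = C1*sin(a) + C2*cos(a)


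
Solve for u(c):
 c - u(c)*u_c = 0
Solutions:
 u(c) = -sqrt(C1 + c^2)
 u(c) = sqrt(C1 + c^2)


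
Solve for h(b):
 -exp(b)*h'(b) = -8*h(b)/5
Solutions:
 h(b) = C1*exp(-8*exp(-b)/5)


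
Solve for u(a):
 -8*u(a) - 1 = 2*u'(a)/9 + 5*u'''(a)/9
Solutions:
 u(a) = C1*exp(-30^(1/3)*a*(-(810 + sqrt(656130))^(1/3) + 30^(1/3)/(810 + sqrt(656130))^(1/3))/30)*sin(10^(1/3)*3^(1/6)*a*(3*10^(1/3)/(810 + sqrt(656130))^(1/3) + 3^(2/3)*(810 + sqrt(656130))^(1/3))/30) + C2*exp(-30^(1/3)*a*(-(810 + sqrt(656130))^(1/3) + 30^(1/3)/(810 + sqrt(656130))^(1/3))/30)*cos(10^(1/3)*3^(1/6)*a*(3*10^(1/3)/(810 + sqrt(656130))^(1/3) + 3^(2/3)*(810 + sqrt(656130))^(1/3))/30) + C3*exp(30^(1/3)*a*(-(810 + sqrt(656130))^(1/3) + 30^(1/3)/(810 + sqrt(656130))^(1/3))/15) - 1/8


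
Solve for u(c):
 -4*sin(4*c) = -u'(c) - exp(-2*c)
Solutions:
 u(c) = C1 - cos(4*c) + exp(-2*c)/2


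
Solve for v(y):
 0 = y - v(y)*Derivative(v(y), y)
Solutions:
 v(y) = -sqrt(C1 + y^2)
 v(y) = sqrt(C1 + y^2)


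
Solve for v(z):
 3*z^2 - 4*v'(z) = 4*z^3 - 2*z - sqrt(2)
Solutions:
 v(z) = C1 - z^4/4 + z^3/4 + z^2/4 + sqrt(2)*z/4


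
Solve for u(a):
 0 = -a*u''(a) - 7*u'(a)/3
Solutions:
 u(a) = C1 + C2/a^(4/3)


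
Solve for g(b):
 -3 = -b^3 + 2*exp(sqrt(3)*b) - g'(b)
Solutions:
 g(b) = C1 - b^4/4 + 3*b + 2*sqrt(3)*exp(sqrt(3)*b)/3


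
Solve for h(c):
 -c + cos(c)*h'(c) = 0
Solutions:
 h(c) = C1 + Integral(c/cos(c), c)


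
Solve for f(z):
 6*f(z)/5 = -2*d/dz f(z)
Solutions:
 f(z) = C1*exp(-3*z/5)


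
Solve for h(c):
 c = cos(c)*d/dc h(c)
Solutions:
 h(c) = C1 + Integral(c/cos(c), c)


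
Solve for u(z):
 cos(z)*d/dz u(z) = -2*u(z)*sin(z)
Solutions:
 u(z) = C1*cos(z)^2


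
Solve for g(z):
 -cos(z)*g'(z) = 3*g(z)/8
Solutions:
 g(z) = C1*(sin(z) - 1)^(3/16)/(sin(z) + 1)^(3/16)


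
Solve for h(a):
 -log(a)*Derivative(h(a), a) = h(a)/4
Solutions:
 h(a) = C1*exp(-li(a)/4)


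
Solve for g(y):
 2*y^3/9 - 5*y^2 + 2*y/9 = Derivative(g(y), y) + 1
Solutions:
 g(y) = C1 + y^4/18 - 5*y^3/3 + y^2/9 - y


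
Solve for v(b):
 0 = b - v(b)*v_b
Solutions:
 v(b) = -sqrt(C1 + b^2)
 v(b) = sqrt(C1 + b^2)


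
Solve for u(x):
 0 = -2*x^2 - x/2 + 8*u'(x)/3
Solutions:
 u(x) = C1 + x^3/4 + 3*x^2/32


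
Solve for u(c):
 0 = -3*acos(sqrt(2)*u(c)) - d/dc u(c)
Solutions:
 Integral(1/acos(sqrt(2)*_y), (_y, u(c))) = C1 - 3*c


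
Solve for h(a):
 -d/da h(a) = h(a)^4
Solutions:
 h(a) = (-3^(2/3) - 3*3^(1/6)*I)*(1/(C1 + a))^(1/3)/6
 h(a) = (-3^(2/3) + 3*3^(1/6)*I)*(1/(C1 + a))^(1/3)/6
 h(a) = (1/(C1 + 3*a))^(1/3)


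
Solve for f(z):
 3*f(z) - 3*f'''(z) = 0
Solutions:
 f(z) = C3*exp(z) + (C1*sin(sqrt(3)*z/2) + C2*cos(sqrt(3)*z/2))*exp(-z/2)


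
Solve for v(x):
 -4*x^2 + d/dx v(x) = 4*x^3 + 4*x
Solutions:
 v(x) = C1 + x^4 + 4*x^3/3 + 2*x^2


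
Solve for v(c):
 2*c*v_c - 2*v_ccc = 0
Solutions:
 v(c) = C1 + Integral(C2*airyai(c) + C3*airybi(c), c)


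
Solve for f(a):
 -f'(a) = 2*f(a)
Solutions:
 f(a) = C1*exp(-2*a)


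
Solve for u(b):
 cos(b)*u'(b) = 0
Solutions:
 u(b) = C1


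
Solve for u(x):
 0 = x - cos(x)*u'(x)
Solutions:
 u(x) = C1 + Integral(x/cos(x), x)


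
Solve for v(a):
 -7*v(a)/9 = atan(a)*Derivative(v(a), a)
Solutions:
 v(a) = C1*exp(-7*Integral(1/atan(a), a)/9)


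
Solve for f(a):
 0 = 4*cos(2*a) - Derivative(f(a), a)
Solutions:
 f(a) = C1 + 2*sin(2*a)


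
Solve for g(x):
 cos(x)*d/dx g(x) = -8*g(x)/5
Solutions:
 g(x) = C1*(sin(x) - 1)^(4/5)/(sin(x) + 1)^(4/5)


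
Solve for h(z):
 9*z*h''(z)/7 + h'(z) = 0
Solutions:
 h(z) = C1 + C2*z^(2/9)


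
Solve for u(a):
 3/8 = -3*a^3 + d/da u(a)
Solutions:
 u(a) = C1 + 3*a^4/4 + 3*a/8


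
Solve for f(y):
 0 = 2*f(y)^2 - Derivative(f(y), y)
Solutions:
 f(y) = -1/(C1 + 2*y)


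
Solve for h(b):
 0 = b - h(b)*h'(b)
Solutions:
 h(b) = -sqrt(C1 + b^2)
 h(b) = sqrt(C1 + b^2)


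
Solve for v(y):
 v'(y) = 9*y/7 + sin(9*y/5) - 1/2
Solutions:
 v(y) = C1 + 9*y^2/14 - y/2 - 5*cos(9*y/5)/9


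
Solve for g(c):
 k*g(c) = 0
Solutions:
 g(c) = 0


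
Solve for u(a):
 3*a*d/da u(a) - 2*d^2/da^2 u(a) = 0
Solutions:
 u(a) = C1 + C2*erfi(sqrt(3)*a/2)


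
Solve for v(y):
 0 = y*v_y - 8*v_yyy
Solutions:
 v(y) = C1 + Integral(C2*airyai(y/2) + C3*airybi(y/2), y)


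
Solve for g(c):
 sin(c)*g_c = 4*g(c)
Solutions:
 g(c) = C1*(cos(c)^2 - 2*cos(c) + 1)/(cos(c)^2 + 2*cos(c) + 1)


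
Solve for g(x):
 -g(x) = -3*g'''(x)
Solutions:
 g(x) = C3*exp(3^(2/3)*x/3) + (C1*sin(3^(1/6)*x/2) + C2*cos(3^(1/6)*x/2))*exp(-3^(2/3)*x/6)


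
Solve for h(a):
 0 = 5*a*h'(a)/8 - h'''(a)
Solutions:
 h(a) = C1 + Integral(C2*airyai(5^(1/3)*a/2) + C3*airybi(5^(1/3)*a/2), a)


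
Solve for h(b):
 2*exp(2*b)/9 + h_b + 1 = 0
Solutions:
 h(b) = C1 - b - exp(2*b)/9


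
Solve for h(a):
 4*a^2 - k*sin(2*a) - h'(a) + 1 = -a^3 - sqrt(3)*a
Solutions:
 h(a) = C1 + a^4/4 + 4*a^3/3 + sqrt(3)*a^2/2 + a + k*cos(2*a)/2


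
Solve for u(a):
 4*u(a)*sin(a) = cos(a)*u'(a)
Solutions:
 u(a) = C1/cos(a)^4


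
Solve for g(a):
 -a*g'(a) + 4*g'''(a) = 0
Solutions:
 g(a) = C1 + Integral(C2*airyai(2^(1/3)*a/2) + C3*airybi(2^(1/3)*a/2), a)


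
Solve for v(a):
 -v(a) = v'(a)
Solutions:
 v(a) = C1*exp(-a)


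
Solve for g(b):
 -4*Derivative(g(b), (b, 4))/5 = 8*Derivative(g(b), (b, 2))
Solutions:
 g(b) = C1 + C2*b + C3*sin(sqrt(10)*b) + C4*cos(sqrt(10)*b)


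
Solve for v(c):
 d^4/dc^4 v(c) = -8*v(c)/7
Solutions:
 v(c) = (C1*sin(2^(1/4)*7^(3/4)*c/7) + C2*cos(2^(1/4)*7^(3/4)*c/7))*exp(-2^(1/4)*7^(3/4)*c/7) + (C3*sin(2^(1/4)*7^(3/4)*c/7) + C4*cos(2^(1/4)*7^(3/4)*c/7))*exp(2^(1/4)*7^(3/4)*c/7)


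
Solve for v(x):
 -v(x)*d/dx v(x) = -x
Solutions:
 v(x) = -sqrt(C1 + x^2)
 v(x) = sqrt(C1 + x^2)


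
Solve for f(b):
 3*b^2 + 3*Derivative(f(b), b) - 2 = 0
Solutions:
 f(b) = C1 - b^3/3 + 2*b/3


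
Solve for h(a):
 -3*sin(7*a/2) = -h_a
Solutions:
 h(a) = C1 - 6*cos(7*a/2)/7


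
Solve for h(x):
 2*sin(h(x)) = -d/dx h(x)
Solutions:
 h(x) = -acos((-C1 - exp(4*x))/(C1 - exp(4*x))) + 2*pi
 h(x) = acos((-C1 - exp(4*x))/(C1 - exp(4*x)))


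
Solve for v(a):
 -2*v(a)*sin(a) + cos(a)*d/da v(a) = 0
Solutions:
 v(a) = C1/cos(a)^2


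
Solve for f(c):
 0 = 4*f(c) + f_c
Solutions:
 f(c) = C1*exp(-4*c)


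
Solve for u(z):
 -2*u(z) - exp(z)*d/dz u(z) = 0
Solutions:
 u(z) = C1*exp(2*exp(-z))


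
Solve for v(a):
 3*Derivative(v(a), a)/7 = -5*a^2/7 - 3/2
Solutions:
 v(a) = C1 - 5*a^3/9 - 7*a/2


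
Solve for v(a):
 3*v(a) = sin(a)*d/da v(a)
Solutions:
 v(a) = C1*(cos(a) - 1)^(3/2)/(cos(a) + 1)^(3/2)


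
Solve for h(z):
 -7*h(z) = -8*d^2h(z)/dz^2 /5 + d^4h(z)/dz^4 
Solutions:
 h(z) = (C1*sin(7^(1/4)*z*sin(atan(sqrt(159)/4)/2)) + C2*cos(7^(1/4)*z*sin(atan(sqrt(159)/4)/2)))*exp(-7^(1/4)*z*cos(atan(sqrt(159)/4)/2)) + (C3*sin(7^(1/4)*z*sin(atan(sqrt(159)/4)/2)) + C4*cos(7^(1/4)*z*sin(atan(sqrt(159)/4)/2)))*exp(7^(1/4)*z*cos(atan(sqrt(159)/4)/2))


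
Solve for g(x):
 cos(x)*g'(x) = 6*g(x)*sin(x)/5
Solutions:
 g(x) = C1/cos(x)^(6/5)


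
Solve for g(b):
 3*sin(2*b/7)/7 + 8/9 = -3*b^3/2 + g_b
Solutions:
 g(b) = C1 + 3*b^4/8 + 8*b/9 - 3*cos(2*b/7)/2


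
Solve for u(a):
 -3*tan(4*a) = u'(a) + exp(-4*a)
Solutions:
 u(a) = C1 - 3*log(tan(4*a)^2 + 1)/8 + exp(-4*a)/4


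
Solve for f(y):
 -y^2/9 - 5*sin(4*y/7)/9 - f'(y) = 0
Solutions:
 f(y) = C1 - y^3/27 + 35*cos(4*y/7)/36


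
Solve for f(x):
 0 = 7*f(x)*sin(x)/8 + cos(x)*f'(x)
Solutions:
 f(x) = C1*cos(x)^(7/8)


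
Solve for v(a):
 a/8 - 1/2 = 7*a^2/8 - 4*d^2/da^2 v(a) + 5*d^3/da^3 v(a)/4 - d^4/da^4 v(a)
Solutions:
 v(a) = C1 + C2*a + 7*a^4/384 + 9*a^3/512 + 199*a^2/8192 + (C3*sin(sqrt(231)*a/8) + C4*cos(sqrt(231)*a/8))*exp(5*a/8)


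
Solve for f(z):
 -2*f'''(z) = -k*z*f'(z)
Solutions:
 f(z) = C1 + Integral(C2*airyai(2^(2/3)*k^(1/3)*z/2) + C3*airybi(2^(2/3)*k^(1/3)*z/2), z)


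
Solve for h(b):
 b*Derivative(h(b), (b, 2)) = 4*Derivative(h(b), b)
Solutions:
 h(b) = C1 + C2*b^5


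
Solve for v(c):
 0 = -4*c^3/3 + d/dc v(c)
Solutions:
 v(c) = C1 + c^4/3


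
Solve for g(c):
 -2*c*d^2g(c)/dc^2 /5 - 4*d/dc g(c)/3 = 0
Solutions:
 g(c) = C1 + C2/c^(7/3)


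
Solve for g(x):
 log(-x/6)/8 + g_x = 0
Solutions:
 g(x) = C1 - x*log(-x)/8 + x*(1 + log(6))/8


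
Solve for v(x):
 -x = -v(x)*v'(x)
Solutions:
 v(x) = -sqrt(C1 + x^2)
 v(x) = sqrt(C1 + x^2)


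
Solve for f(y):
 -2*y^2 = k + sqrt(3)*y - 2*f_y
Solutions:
 f(y) = C1 + k*y/2 + y^3/3 + sqrt(3)*y^2/4


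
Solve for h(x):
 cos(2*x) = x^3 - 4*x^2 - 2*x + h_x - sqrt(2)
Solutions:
 h(x) = C1 - x^4/4 + 4*x^3/3 + x^2 + sqrt(2)*x + sin(2*x)/2


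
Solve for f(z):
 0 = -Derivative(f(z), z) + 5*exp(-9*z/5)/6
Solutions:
 f(z) = C1 - 25*exp(-9*z/5)/54


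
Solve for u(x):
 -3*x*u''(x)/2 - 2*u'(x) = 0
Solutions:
 u(x) = C1 + C2/x^(1/3)


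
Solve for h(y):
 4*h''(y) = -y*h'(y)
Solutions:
 h(y) = C1 + C2*erf(sqrt(2)*y/4)


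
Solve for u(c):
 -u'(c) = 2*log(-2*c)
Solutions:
 u(c) = C1 - 2*c*log(-c) + 2*c*(1 - log(2))


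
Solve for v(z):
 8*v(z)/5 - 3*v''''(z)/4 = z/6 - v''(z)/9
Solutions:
 v(z) = C1*exp(-sqrt(30)*z*sqrt(5 + sqrt(9745))/45) + C2*exp(sqrt(30)*z*sqrt(5 + sqrt(9745))/45) + C3*sin(sqrt(30)*z*sqrt(-5 + sqrt(9745))/45) + C4*cos(sqrt(30)*z*sqrt(-5 + sqrt(9745))/45) + 5*z/48


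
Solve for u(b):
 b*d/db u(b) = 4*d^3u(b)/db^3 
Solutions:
 u(b) = C1 + Integral(C2*airyai(2^(1/3)*b/2) + C3*airybi(2^(1/3)*b/2), b)


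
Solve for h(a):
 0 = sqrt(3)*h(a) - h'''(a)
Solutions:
 h(a) = C3*exp(3^(1/6)*a) + (C1*sin(3^(2/3)*a/2) + C2*cos(3^(2/3)*a/2))*exp(-3^(1/6)*a/2)


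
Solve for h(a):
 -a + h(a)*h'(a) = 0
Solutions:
 h(a) = -sqrt(C1 + a^2)
 h(a) = sqrt(C1 + a^2)


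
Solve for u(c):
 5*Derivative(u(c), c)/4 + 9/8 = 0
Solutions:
 u(c) = C1 - 9*c/10


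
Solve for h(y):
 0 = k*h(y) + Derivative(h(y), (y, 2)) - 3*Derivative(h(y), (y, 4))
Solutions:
 h(y) = C1*exp(-sqrt(6)*y*sqrt(1 - sqrt(12*k + 1))/6) + C2*exp(sqrt(6)*y*sqrt(1 - sqrt(12*k + 1))/6) + C3*exp(-sqrt(6)*y*sqrt(sqrt(12*k + 1) + 1)/6) + C4*exp(sqrt(6)*y*sqrt(sqrt(12*k + 1) + 1)/6)


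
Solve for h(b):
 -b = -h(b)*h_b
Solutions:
 h(b) = -sqrt(C1 + b^2)
 h(b) = sqrt(C1 + b^2)


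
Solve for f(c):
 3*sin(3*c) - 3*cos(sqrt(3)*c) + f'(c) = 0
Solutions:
 f(c) = C1 + sqrt(3)*sin(sqrt(3)*c) + cos(3*c)


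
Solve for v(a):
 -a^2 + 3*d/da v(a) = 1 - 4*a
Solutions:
 v(a) = C1 + a^3/9 - 2*a^2/3 + a/3


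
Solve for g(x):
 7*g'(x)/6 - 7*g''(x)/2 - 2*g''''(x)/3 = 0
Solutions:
 g(x) = C1 + C2*exp(7^(1/3)*x*(-(1 + 2*sqrt(2))^(1/3) + 7^(1/3)/(1 + 2*sqrt(2))^(1/3))/4)*sin(sqrt(3)*7^(1/3)*x*(7^(1/3)/(1 + 2*sqrt(2))^(1/3) + (1 + 2*sqrt(2))^(1/3))/4) + C3*exp(7^(1/3)*x*(-(1 + 2*sqrt(2))^(1/3) + 7^(1/3)/(1 + 2*sqrt(2))^(1/3))/4)*cos(sqrt(3)*7^(1/3)*x*(7^(1/3)/(1 + 2*sqrt(2))^(1/3) + (1 + 2*sqrt(2))^(1/3))/4) + C4*exp(-7^(1/3)*x*(-(1 + 2*sqrt(2))^(1/3) + 7^(1/3)/(1 + 2*sqrt(2))^(1/3))/2)


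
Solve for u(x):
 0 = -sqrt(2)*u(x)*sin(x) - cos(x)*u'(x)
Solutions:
 u(x) = C1*cos(x)^(sqrt(2))


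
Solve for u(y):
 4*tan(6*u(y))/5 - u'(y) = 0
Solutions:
 u(y) = -asin(C1*exp(24*y/5))/6 + pi/6
 u(y) = asin(C1*exp(24*y/5))/6


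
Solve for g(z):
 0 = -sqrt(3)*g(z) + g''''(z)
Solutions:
 g(z) = C1*exp(-3^(1/8)*z) + C2*exp(3^(1/8)*z) + C3*sin(3^(1/8)*z) + C4*cos(3^(1/8)*z)


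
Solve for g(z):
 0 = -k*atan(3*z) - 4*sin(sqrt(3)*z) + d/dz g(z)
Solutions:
 g(z) = C1 + k*(z*atan(3*z) - log(9*z^2 + 1)/6) - 4*sqrt(3)*cos(sqrt(3)*z)/3


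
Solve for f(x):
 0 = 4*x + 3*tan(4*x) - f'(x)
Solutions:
 f(x) = C1 + 2*x^2 - 3*log(cos(4*x))/4


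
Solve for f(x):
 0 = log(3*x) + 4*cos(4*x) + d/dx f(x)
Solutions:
 f(x) = C1 - x*log(x) - x*log(3) + x - sin(4*x)


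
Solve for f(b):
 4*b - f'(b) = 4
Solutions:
 f(b) = C1 + 2*b^2 - 4*b


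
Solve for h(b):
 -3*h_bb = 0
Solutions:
 h(b) = C1 + C2*b


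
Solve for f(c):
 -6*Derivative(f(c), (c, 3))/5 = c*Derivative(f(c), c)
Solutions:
 f(c) = C1 + Integral(C2*airyai(-5^(1/3)*6^(2/3)*c/6) + C3*airybi(-5^(1/3)*6^(2/3)*c/6), c)


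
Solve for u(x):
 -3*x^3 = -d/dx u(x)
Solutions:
 u(x) = C1 + 3*x^4/4


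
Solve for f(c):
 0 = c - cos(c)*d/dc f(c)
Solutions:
 f(c) = C1 + Integral(c/cos(c), c)


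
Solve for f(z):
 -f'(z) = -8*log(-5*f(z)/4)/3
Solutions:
 -3*Integral(1/(log(-_y) - 2*log(2) + log(5)), (_y, f(z)))/8 = C1 - z


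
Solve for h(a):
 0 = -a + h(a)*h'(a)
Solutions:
 h(a) = -sqrt(C1 + a^2)
 h(a) = sqrt(C1 + a^2)


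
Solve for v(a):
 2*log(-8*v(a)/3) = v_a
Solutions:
 -Integral(1/(log(-_y) - log(3) + 3*log(2)), (_y, v(a)))/2 = C1 - a


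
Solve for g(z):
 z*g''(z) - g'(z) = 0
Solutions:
 g(z) = C1 + C2*z^2


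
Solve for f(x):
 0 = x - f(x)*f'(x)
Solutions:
 f(x) = -sqrt(C1 + x^2)
 f(x) = sqrt(C1 + x^2)


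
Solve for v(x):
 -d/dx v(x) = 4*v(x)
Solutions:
 v(x) = C1*exp(-4*x)


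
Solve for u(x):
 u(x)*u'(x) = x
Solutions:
 u(x) = -sqrt(C1 + x^2)
 u(x) = sqrt(C1 + x^2)


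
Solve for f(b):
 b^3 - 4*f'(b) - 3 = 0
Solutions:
 f(b) = C1 + b^4/16 - 3*b/4


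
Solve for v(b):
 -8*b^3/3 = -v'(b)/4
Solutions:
 v(b) = C1 + 8*b^4/3


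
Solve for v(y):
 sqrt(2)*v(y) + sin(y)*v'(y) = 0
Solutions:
 v(y) = C1*(cos(y) + 1)^(sqrt(2)/2)/(cos(y) - 1)^(sqrt(2)/2)


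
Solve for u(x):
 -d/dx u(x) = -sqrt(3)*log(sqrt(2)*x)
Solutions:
 u(x) = C1 + sqrt(3)*x*log(x) - sqrt(3)*x + sqrt(3)*x*log(2)/2


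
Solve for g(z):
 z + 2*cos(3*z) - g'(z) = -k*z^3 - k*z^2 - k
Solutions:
 g(z) = C1 + k*z^4/4 + k*z^3/3 + k*z + z^2/2 + 2*sin(3*z)/3


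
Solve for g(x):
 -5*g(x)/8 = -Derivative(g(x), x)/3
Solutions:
 g(x) = C1*exp(15*x/8)


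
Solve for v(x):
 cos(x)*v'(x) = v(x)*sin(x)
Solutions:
 v(x) = C1/cos(x)


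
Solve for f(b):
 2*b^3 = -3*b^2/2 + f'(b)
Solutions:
 f(b) = C1 + b^4/2 + b^3/2


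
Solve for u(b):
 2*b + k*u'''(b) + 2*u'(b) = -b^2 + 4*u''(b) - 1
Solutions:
 u(b) = C1 + C2*exp(b*(-sqrt(2)*sqrt(2 - k) + 2)/k) + C3*exp(b*(sqrt(2)*sqrt(2 - k) + 2)/k) - b^3/6 - 3*b^2/2 + b*k/2 - 13*b/2


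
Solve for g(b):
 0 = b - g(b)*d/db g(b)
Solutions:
 g(b) = -sqrt(C1 + b^2)
 g(b) = sqrt(C1 + b^2)


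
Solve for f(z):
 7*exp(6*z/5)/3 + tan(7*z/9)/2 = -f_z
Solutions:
 f(z) = C1 - 35*exp(6*z/5)/18 + 9*log(cos(7*z/9))/14


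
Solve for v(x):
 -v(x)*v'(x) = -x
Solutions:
 v(x) = -sqrt(C1 + x^2)
 v(x) = sqrt(C1 + x^2)


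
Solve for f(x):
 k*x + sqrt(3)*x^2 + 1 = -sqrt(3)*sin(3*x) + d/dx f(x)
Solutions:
 f(x) = C1 + k*x^2/2 + sqrt(3)*x^3/3 + x - sqrt(3)*cos(3*x)/3


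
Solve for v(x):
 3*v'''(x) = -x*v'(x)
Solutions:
 v(x) = C1 + Integral(C2*airyai(-3^(2/3)*x/3) + C3*airybi(-3^(2/3)*x/3), x)


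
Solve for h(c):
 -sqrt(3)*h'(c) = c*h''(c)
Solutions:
 h(c) = C1 + C2*c^(1 - sqrt(3))


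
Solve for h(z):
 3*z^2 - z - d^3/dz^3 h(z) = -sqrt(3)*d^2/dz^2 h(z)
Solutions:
 h(z) = C1 + C2*z + C3*exp(sqrt(3)*z) - sqrt(3)*z^4/12 + z^3*(-6 + sqrt(3))/18 + z^2*(1 - 2*sqrt(3))/6


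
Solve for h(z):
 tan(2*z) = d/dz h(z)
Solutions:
 h(z) = C1 - log(cos(2*z))/2


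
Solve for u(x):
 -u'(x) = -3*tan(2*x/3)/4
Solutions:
 u(x) = C1 - 9*log(cos(2*x/3))/8


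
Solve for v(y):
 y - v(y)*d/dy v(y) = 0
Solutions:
 v(y) = -sqrt(C1 + y^2)
 v(y) = sqrt(C1 + y^2)


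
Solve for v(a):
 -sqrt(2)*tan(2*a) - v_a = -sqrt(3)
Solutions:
 v(a) = C1 + sqrt(3)*a + sqrt(2)*log(cos(2*a))/2


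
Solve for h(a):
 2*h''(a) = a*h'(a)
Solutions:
 h(a) = C1 + C2*erfi(a/2)


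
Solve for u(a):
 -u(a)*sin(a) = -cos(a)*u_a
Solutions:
 u(a) = C1/cos(a)


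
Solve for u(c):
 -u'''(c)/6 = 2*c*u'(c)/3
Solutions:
 u(c) = C1 + Integral(C2*airyai(-2^(2/3)*c) + C3*airybi(-2^(2/3)*c), c)


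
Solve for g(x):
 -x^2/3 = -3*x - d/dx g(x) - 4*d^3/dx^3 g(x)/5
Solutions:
 g(x) = C1 + C2*sin(sqrt(5)*x/2) + C3*cos(sqrt(5)*x/2) + x^3/9 - 3*x^2/2 - 8*x/15


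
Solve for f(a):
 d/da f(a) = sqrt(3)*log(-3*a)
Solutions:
 f(a) = C1 + sqrt(3)*a*log(-a) + sqrt(3)*a*(-1 + log(3))


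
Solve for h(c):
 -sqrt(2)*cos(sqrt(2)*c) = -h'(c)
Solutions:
 h(c) = C1 + sin(sqrt(2)*c)


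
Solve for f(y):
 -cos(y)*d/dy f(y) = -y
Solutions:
 f(y) = C1 + Integral(y/cos(y), y)


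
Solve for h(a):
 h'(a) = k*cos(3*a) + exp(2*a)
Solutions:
 h(a) = C1 + k*sin(3*a)/3 + exp(2*a)/2


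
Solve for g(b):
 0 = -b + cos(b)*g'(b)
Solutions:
 g(b) = C1 + Integral(b/cos(b), b)


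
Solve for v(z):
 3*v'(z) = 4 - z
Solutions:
 v(z) = C1 - z^2/6 + 4*z/3


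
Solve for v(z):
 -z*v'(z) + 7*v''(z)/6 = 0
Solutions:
 v(z) = C1 + C2*erfi(sqrt(21)*z/7)


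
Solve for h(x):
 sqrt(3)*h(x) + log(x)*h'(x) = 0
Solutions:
 h(x) = C1*exp(-sqrt(3)*li(x))


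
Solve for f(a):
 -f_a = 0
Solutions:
 f(a) = C1


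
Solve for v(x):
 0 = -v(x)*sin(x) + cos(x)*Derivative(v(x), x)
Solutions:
 v(x) = C1/cos(x)


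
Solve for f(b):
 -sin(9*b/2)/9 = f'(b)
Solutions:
 f(b) = C1 + 2*cos(9*b/2)/81


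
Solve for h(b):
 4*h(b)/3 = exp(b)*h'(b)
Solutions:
 h(b) = C1*exp(-4*exp(-b)/3)


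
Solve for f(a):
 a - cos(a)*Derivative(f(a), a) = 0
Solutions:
 f(a) = C1 + Integral(a/cos(a), a)


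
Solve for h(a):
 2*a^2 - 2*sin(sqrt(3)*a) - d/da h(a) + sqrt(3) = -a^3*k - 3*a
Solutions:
 h(a) = C1 + a^4*k/4 + 2*a^3/3 + 3*a^2/2 + sqrt(3)*a + 2*sqrt(3)*cos(sqrt(3)*a)/3


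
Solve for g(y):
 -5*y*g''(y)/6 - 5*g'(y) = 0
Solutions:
 g(y) = C1 + C2/y^5


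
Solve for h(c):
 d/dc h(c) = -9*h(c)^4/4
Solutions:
 h(c) = 2^(2/3)*(1/(C1 + 27*c))^(1/3)
 h(c) = (-6^(2/3) - 3*2^(2/3)*3^(1/6)*I)*(1/(C1 + 9*c))^(1/3)/6
 h(c) = (-6^(2/3) + 3*2^(2/3)*3^(1/6)*I)*(1/(C1 + 9*c))^(1/3)/6


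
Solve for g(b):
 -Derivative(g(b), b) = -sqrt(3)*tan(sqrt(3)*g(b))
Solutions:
 g(b) = sqrt(3)*(pi - asin(C1*exp(3*b)))/3
 g(b) = sqrt(3)*asin(C1*exp(3*b))/3


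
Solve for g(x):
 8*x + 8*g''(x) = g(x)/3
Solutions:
 g(x) = C1*exp(-sqrt(6)*x/12) + C2*exp(sqrt(6)*x/12) + 24*x


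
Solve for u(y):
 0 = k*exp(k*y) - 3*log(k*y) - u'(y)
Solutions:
 u(y) = C1 - 3*y*log(k*y) + 3*y + exp(k*y)


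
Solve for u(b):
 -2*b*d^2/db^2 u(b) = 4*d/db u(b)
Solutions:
 u(b) = C1 + C2/b


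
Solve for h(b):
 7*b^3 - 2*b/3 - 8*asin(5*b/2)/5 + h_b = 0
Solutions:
 h(b) = C1 - 7*b^4/4 + b^2/3 + 8*b*asin(5*b/2)/5 + 8*sqrt(4 - 25*b^2)/25


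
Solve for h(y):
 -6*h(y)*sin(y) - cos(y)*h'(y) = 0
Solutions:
 h(y) = C1*cos(y)^6


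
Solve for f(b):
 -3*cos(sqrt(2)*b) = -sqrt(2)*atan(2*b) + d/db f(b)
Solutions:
 f(b) = C1 + sqrt(2)*(b*atan(2*b) - log(4*b^2 + 1)/4) - 3*sqrt(2)*sin(sqrt(2)*b)/2


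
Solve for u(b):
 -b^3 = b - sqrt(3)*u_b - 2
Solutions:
 u(b) = C1 + sqrt(3)*b^4/12 + sqrt(3)*b^2/6 - 2*sqrt(3)*b/3


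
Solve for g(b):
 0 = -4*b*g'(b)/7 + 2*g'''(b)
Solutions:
 g(b) = C1 + Integral(C2*airyai(2^(1/3)*7^(2/3)*b/7) + C3*airybi(2^(1/3)*7^(2/3)*b/7), b)


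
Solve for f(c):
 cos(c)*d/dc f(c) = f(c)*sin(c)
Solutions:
 f(c) = C1/cos(c)


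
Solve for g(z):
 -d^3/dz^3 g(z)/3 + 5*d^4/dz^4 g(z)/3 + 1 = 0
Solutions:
 g(z) = C1 + C2*z + C3*z^2 + C4*exp(z/5) + z^3/2


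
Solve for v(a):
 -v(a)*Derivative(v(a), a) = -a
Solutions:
 v(a) = -sqrt(C1 + a^2)
 v(a) = sqrt(C1 + a^2)


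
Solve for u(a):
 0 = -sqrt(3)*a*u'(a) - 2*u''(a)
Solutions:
 u(a) = C1 + C2*erf(3^(1/4)*a/2)


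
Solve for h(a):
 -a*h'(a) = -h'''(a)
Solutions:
 h(a) = C1 + Integral(C2*airyai(a) + C3*airybi(a), a)


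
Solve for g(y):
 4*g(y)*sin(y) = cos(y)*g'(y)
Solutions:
 g(y) = C1/cos(y)^4


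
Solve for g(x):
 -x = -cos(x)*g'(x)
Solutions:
 g(x) = C1 + Integral(x/cos(x), x)


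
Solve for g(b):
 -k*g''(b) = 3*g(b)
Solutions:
 g(b) = C1*exp(-sqrt(3)*b*sqrt(-1/k)) + C2*exp(sqrt(3)*b*sqrt(-1/k))


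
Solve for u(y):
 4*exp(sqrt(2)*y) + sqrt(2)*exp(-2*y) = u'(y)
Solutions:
 u(y) = C1 + 2*sqrt(2)*exp(sqrt(2)*y) - sqrt(2)*exp(-2*y)/2


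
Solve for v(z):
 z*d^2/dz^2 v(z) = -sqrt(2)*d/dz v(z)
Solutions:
 v(z) = C1 + C2*z^(1 - sqrt(2))


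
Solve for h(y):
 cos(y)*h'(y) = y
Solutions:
 h(y) = C1 + Integral(y/cos(y), y)


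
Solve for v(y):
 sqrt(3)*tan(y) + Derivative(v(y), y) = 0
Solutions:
 v(y) = C1 + sqrt(3)*log(cos(y))


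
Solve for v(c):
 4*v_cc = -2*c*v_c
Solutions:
 v(c) = C1 + C2*erf(c/2)


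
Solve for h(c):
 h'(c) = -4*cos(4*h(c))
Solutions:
 h(c) = -asin((C1 + exp(32*c))/(C1 - exp(32*c)))/4 + pi/4
 h(c) = asin((C1 + exp(32*c))/(C1 - exp(32*c)))/4


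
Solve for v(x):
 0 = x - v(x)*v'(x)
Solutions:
 v(x) = -sqrt(C1 + x^2)
 v(x) = sqrt(C1 + x^2)


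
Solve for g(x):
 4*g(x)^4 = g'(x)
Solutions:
 g(x) = (-1/(C1 + 12*x))^(1/3)
 g(x) = (-1/(C1 + 4*x))^(1/3)*(-3^(2/3) - 3*3^(1/6)*I)/6
 g(x) = (-1/(C1 + 4*x))^(1/3)*(-3^(2/3) + 3*3^(1/6)*I)/6
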